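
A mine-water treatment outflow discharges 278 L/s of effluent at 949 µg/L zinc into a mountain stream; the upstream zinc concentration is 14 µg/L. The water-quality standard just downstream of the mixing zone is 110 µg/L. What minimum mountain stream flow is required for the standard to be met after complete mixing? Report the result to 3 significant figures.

Set C_mix = 110: (Q·14.00 + 278.0·949.0) / (Q + 278.0) = 110
→ Q = 278.0·(949.0 − 110)/(110 − 14.00) = 2430 L/s.

2430 L/s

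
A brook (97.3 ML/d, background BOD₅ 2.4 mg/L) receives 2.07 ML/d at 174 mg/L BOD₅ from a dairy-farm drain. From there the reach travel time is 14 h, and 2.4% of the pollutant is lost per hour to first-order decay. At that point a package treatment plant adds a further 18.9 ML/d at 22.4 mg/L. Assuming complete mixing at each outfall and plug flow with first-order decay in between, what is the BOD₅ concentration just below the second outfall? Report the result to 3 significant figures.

7.15 mg/L

Mass balance: C = (97.30·2.400 + 2.070·174.0) / 99.37 = 593.7/99.37 = 5.975 mg/L; combined flow 99.37 ML/d.
2.4%/h lost → k = −ln(1 − 0.024) = 0.02429 h⁻¹.
Applying C = C₀e^(−kt): 5.975 × 0.7117 = 4.252 mg/L.
Second outfall: C = (99.37·4.252 + 18.90·22.40)/118.3 = 7.152 mg/L.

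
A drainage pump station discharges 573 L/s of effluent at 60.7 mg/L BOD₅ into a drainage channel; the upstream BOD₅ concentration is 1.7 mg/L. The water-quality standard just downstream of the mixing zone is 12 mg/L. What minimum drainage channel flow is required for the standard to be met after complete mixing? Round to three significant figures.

Set C_mix = 12: (Q·1.700 + 573.0·60.70) / (Q + 573.0) = 12
→ Q = 573.0·(60.70 − 12)/(12 − 1.700) = 2709 L/s.

2710 L/s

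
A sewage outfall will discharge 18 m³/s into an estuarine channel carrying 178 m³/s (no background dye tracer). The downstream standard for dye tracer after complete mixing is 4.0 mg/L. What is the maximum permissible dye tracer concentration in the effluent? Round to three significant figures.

At the limit, (Qr·Cr + Qe·Cₑ)/(Qr + Qe) = 4.0:
Cₑ = (196.0·4.0 − 178.0·0) / 18.00 = 43.56 mg/L.

43.6 mg/L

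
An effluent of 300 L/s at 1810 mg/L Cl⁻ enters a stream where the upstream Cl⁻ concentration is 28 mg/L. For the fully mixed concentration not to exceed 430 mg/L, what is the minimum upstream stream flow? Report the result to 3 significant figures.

Set C_mix = 430: (Q·28.00 + 300.0·1810) / (Q + 300.0) = 430
→ Q = 300.0·(1810 − 430)/(430 − 28.00) = 1030 L/s.

1030 L/s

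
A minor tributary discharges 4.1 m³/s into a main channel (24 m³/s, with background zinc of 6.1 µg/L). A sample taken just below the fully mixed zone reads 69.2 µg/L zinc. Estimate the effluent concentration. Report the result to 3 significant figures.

439 µg/L

Mass balance: 24.00·6.100 + 4.100·Cₑ = 28.10·69.20
→ Cₑ = (28.10·69.20 − 24.00·6.100) / 4.100 = 438.6 µg/L.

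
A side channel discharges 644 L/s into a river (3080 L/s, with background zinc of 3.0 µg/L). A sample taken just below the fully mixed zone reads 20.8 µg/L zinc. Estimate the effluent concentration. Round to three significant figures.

Mass balance: 3080·3.000 + 644.0·Cₑ = 3724·20.80
→ Cₑ = (3724·20.80 − 3080·3.000) / 644.0 = 105.9 µg/L.

106 µg/L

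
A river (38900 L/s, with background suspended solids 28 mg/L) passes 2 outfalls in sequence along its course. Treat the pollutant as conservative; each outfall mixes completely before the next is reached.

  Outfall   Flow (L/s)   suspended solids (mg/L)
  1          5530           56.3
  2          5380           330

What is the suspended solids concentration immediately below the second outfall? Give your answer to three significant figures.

After outfall 1: Q = 38900 + 5530 = 44430 L/s; C = (38900·28.00 + 5530·56.30)/44430 = 31.52 mg/L.
After outfall 2: Q = 44430 + 5380 = 49810 L/s; C = (44430·31.52 + 5380·330.0)/49810 = 63.76 mg/L.

63.8 mg/L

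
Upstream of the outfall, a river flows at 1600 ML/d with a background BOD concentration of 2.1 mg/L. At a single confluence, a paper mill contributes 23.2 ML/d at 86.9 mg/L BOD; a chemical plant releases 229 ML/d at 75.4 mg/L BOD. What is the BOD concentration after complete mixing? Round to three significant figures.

Mass balance: C = (1600·2.100 + 23.20·86.90 + 229.0·75.40) / 1852 = 22640/1852 = 12.22 mg/L.

12.2 mg/L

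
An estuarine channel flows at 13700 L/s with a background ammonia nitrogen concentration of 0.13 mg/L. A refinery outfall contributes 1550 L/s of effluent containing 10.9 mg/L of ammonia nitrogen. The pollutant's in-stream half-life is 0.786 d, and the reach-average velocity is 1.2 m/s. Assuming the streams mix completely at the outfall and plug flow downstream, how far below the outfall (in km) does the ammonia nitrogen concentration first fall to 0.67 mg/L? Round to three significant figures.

70.9 km

Mixed concentration C = ΣQC/ΣQ = (13700·0.1300 + 1550·10.90) / 15250 = 18680/15250 = 1.225 mg/L.
Half-life 0.786 d → k = ln 2 / 0.786 = 0.8819 d⁻¹.
Set 1.225·exp(−k·t) = 0.67 → t = ln(1.225/0.67)/k = 59090 s = 16.41 h.
Distance = v·t = 1.2·59090 = 70910 m = 70.91 km.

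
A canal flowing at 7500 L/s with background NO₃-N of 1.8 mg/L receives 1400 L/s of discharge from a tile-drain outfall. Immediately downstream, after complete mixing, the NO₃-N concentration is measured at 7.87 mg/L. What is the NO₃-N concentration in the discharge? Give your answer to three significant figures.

Mass balance: 7500·1.800 + 1400·Cₑ = 8900·7.870
→ Cₑ = (8900·7.870 − 7500·1.800) / 1400 = 40.39 mg/L.

40.4 mg/L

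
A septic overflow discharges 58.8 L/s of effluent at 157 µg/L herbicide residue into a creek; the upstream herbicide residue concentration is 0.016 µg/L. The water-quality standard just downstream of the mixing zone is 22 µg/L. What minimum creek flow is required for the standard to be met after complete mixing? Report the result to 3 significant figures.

Set C_mix = 22: (Q·0.01600 + 58.80·157.0) / (Q + 58.80) = 22
→ Q = 58.80·(157.0 − 22)/(22 − 0.01600) = 361.1 L/s.

361 L/s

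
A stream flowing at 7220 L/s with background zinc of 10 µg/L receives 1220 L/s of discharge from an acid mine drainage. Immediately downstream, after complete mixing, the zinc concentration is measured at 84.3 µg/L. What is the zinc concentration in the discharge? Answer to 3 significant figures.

Mass balance: 7220·10.00 + 1220·Cₑ = 8440·84.30
→ Cₑ = (8440·84.30 − 7220·10.00) / 1220 = 524.0 µg/L.

524 µg/L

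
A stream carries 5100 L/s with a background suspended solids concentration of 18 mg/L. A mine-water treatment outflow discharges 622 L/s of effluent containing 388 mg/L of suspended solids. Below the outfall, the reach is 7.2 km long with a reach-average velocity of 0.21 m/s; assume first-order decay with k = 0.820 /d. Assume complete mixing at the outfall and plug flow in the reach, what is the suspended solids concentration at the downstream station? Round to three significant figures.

42.0 mg/L

Mixed concentration C = ΣQC/ΣQ = (5100·18.00 + 622.0·388.0) / 5722 = 333100/5722 = 58.22 mg/L.
Travel time t = 7.2·1000 / 0.21 = 34290 s = 9.524 h.
First-order decay: C = 58.22·exp(−k·t) = 58.22·0.7222 = 42.05 mg/L.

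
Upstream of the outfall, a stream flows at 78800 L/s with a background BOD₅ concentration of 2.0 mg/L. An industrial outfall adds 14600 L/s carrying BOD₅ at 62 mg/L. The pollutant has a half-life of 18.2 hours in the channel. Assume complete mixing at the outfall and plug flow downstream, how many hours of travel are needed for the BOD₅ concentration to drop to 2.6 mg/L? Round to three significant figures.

38.8 h

After mixing, C = (78800·2.000 + 14600·62.00) / 93400 = 1063000/93400 = 11.38 mg/L.
Half-life 18.2 h → k = ln 2 / 18.2 = 0.03809 h⁻¹ = 0.9140 d⁻¹.
11.38·exp(−k·t) = 2.6 → t = ln(11.38/2.6)/k = 139500 s = 38.76 h.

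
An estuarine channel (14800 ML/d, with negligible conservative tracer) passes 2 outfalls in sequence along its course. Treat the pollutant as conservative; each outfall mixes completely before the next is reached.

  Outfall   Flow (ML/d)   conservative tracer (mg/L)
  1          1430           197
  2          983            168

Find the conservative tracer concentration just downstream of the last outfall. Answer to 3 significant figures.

Below outfall 1: Q → 16230 ML/d, C = (14800·0 + 1430·197.0)/16230 = 17.36 mg/L.
Below outfall 2: Q → 17210 ML/d, C = (16230·17.36 + 983.0·168.0)/17210 = 25.96 mg/L.

26.0 mg/L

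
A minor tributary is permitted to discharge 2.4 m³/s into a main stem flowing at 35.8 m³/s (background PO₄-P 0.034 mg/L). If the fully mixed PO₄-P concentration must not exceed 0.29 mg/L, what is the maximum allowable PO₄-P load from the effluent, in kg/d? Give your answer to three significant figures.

Mass balance at the limit: 35.80·0.03400 + 2.400·Cₑ = 38.20·0.29 → Cₑ = 4.109 mg/L.
Load = 2.400 m³/s × 4.109 g/m³ × 86 400 s/d = 852.0 kg/d.

852 kg/d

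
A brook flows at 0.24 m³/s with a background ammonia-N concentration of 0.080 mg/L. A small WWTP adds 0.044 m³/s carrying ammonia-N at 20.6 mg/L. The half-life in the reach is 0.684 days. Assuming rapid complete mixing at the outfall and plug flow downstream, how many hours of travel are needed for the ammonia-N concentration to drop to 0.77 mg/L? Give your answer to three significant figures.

Conservation of mass: C = (0.2400·0.08000 + 0.04400·20.60) / 0.2840 = 0.9256/0.2840 = 3.259 mg/L.
Half-life 0.684 d → k = ln 2 / 0.684 = 1.013 d⁻¹.
3.259·exp(−k·t) = 0.77 → t = ln(3.259/0.77)/k = 123000 s = 34.17 h.

34.2 h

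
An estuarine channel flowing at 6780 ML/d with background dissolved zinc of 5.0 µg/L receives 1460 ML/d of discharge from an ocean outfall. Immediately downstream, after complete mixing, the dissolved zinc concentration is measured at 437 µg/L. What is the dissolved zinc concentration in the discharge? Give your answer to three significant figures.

Mass balance: 6780·5.000 + 1460·Cₑ = 8240·437.0
→ Cₑ = (8240·437.0 − 6780·5.000) / 1460 = 2443 µg/L.

2440 µg/L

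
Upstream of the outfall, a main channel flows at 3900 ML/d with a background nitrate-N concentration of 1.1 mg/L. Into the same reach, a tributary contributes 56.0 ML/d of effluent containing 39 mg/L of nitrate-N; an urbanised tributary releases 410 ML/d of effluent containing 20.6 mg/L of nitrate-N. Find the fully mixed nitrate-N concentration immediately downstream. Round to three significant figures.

Conservation of mass: C = (3900·1.100 + 56.00·39.00 + 410.0·20.60) / 4366 = 14920/4366 = 3.417 mg/L.

3.42 mg/L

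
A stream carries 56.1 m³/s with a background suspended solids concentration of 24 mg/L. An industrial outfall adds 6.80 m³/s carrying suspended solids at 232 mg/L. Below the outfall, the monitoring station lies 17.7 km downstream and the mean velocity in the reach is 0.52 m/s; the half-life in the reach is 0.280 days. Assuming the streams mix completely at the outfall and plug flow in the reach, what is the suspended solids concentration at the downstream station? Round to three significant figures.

17.5 mg/L

After mixing, C = (56.10·24.00 + 6.800·232.0) / 62.90 = 2924/62.90 = 46.49 mg/L.
Travel time t = 17.7·1000 / 0.52 = 34040 s = 9.455 h.
Half-life 0.280 d → k = ln 2 / 0.280 = 2.476 d⁻¹.
Applying C = C₀e^(−kt): 46.49 × 0.3771 = 17.53 mg/L.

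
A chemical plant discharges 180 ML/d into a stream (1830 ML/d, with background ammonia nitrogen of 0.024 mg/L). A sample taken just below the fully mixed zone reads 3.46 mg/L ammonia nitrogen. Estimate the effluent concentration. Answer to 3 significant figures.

38.4 mg/L

Mass balance: 1830·0.02400 + 180.0·Cₑ = 2010·3.460
→ Cₑ = (2010·3.460 − 1830·0.02400) / 180.0 = 38.39 mg/L.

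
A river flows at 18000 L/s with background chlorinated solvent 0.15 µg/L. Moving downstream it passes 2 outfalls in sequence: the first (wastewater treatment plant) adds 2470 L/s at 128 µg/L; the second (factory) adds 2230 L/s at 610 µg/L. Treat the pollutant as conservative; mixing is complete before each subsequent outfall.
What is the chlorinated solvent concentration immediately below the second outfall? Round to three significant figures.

Outfall 1: combined Q = 20470 L/s; C = (18000·0.1500 + 2470·128.0)/20470 = 15.58 µg/L.
Outfall 2: combined Q = 22700 L/s; C = (20470·15.58 + 2230·610.0)/22700 = 73.97 µg/L.

74.0 µg/L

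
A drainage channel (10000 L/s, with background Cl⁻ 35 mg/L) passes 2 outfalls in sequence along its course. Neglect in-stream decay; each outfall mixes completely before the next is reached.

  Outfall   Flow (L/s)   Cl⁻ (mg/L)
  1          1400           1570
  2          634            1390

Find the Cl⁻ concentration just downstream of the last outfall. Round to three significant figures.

285 mg/L

Outfall 1: combined Q = 11400 L/s; C = (10000·35.00 + 1400·1570)/11400 = 223.5 mg/L.
Outfall 2: combined Q = 12030 L/s; C = (11400·223.5 + 634.0·1390)/12030 = 285.0 mg/L.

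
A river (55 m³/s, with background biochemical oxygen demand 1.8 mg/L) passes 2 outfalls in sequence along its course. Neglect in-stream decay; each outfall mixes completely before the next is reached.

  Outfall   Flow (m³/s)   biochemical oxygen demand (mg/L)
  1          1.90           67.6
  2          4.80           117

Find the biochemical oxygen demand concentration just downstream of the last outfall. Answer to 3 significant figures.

12.8 mg/L

Below outfall 1: Q → 56.90 m³/s, C = (55.00·1.800 + 1.900·67.60)/56.90 = 3.997 mg/L.
Below outfall 2: Q → 61.70 m³/s, C = (56.90·3.997 + 4.800·117.0)/61.70 = 12.79 mg/L.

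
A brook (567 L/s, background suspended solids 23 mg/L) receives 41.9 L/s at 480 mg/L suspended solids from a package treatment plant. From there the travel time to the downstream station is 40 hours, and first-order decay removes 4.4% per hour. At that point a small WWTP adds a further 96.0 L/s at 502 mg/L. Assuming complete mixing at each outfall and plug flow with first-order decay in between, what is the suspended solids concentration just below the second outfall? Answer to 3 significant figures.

76.1 mg/L

After mixing, C = (567.0·23.00 + 41.90·480.0) / 608.9 = 33150/608.9 = 54.45 mg/L; combined flow 608.9 L/s.
4.4%/h lost → k = −ln(1 − 0.044) = 0.04500 h⁻¹.
Applying C = C₀e^(−kt): 54.45 × 0.1653 = 9.001 mg/L.
At the second outfall, C = (608.9·9.001 + 96.00·502.0) / (608.9 + 96.00) = 76.14 mg/L.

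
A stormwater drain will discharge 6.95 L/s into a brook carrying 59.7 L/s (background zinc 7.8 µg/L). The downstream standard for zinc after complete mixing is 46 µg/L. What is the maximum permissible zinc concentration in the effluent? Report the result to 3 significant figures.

374 µg/L

At the limit, (Qr·Cr + Qe·Cₑ)/(Qr + Qe) = 46:
Cₑ = (66.65·46 − 59.70·7.800) / 6.950 = 374.1 µg/L.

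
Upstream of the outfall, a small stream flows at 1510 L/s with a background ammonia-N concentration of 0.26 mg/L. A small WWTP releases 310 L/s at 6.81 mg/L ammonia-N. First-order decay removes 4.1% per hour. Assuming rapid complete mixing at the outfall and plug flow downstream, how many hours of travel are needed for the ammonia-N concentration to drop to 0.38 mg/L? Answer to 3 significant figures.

30.7 h

Mass balance: C = (1510·0.2600 + 310.0·6.810) / 1820 = 2504/1820 = 1.376 mg/L.
4.1%/h lost → k = −ln(1 − 0.041) = 0.04186 h⁻¹.
1.376·exp(−k·t) = 0.38 → t = ln(1.376/0.38)/k = 110600 s = 30.73 h.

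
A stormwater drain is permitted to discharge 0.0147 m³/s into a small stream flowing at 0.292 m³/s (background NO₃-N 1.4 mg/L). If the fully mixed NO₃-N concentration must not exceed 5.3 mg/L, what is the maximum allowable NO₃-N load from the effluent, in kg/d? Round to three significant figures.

105 kg/d

Mass balance at the limit: 0.2920·1.400 + 0.01470·Cₑ = 0.3067·5.3 → Cₑ = 82.77 mg/L.
Load = 0.01470 m³/s × 82.77 g/m³ × 86 400 s/d = 105.1 kg/d.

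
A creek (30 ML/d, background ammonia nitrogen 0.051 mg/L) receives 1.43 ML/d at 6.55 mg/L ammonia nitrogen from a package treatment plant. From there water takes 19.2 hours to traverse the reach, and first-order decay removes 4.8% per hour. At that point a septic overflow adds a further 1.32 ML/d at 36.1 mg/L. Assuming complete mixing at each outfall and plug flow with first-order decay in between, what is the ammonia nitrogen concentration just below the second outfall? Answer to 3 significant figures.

1.58 mg/L

Mass balance: C = (30.00·0.05100 + 1.430·6.550) / 31.43 = 10.90/31.43 = 0.3467 mg/L; combined flow 31.43 ML/d.
4.8%/h lost → k = −ln(1 − 0.048) = 0.04919 h⁻¹.
After decay, C = 0.3467 × e^(−kt) = 0.3467 × 0.3889 = 0.1348 mg/L.
Second outfall: C = (31.43·0.1348 + 1.320·36.10)/32.75 = 1.584 mg/L.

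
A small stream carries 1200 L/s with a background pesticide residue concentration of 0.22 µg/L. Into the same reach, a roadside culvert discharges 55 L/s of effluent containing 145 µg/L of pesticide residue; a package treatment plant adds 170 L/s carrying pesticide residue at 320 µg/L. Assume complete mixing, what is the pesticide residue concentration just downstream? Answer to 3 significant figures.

44.0 µg/L

After mixing, C = (1200·0.2200 + 55.00·145.0 + 170.0·320.0) / 1425 = 62640/1425 = 43.96 µg/L.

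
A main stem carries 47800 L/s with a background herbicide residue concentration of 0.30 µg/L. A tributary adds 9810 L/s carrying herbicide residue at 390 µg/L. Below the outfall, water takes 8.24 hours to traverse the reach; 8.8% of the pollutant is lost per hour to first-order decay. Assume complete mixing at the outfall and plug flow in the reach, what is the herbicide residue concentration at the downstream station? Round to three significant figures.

31.2 µg/L

Mixed concentration C = ΣQC/ΣQ = (47800·0.3000 + 9810·390.0) / 57610 = 3840000/57610 = 66.66 µg/L.
8.8%/h lost → k = −ln(1 − 0.088) = 0.09212 h⁻¹.
Decay over the reach: 66.66·exp(−kt) = 66.66·0.4681 = 31.20 µg/L.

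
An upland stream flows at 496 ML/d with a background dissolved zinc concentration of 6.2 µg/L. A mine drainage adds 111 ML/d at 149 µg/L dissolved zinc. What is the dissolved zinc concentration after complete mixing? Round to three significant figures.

After mixing, C = (496.0·6.200 + 111.0·149.0) / 607.0 = 19610/607.0 = 32.31 µg/L.

32.3 µg/L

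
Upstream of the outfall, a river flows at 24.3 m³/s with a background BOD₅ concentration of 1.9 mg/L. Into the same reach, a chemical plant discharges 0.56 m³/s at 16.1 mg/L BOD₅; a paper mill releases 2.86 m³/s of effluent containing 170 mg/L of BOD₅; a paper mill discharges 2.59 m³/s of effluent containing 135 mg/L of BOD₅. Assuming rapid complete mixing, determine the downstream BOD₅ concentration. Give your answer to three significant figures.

After mixing, C = (24.30·1.900 + 0.5600·16.10 + 2.860·170.0 + 2.590·135.0) / 30.31 = 891.0/30.31 = 29.40 mg/L.

29.4 mg/L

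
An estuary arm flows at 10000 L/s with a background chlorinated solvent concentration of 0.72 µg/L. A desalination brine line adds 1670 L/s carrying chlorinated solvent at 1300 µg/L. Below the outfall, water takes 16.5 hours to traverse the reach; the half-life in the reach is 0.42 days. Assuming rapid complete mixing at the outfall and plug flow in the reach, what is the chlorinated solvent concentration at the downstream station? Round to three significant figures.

60.0 µg/L

Flow-weighted average: C = (10000·0.7200 + 1670·1300) / 11670 = 2178000/11670 = 186.6 µg/L.
Half-life 0.42 d → k = ln 2 / 0.42 = 1.650 d⁻¹.
Applying C = C₀e^(−kt): 186.6 × 0.3215 = 60.02 µg/L.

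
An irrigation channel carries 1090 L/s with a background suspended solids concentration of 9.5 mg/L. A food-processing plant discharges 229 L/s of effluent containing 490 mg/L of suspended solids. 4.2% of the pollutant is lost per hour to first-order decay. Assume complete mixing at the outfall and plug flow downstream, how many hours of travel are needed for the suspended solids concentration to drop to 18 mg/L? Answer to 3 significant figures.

After mixing, C = (1090·9.500 + 229.0·490.0) / 1319 = 122600/1319 = 92.92 mg/L.
4.2%/h lost → k = −ln(1 − 0.042) = 0.04291 h⁻¹.
92.92·exp(−k·t) = 18 → t = ln(92.92/18)/k = 137700 s = 38.25 h.

38.3 h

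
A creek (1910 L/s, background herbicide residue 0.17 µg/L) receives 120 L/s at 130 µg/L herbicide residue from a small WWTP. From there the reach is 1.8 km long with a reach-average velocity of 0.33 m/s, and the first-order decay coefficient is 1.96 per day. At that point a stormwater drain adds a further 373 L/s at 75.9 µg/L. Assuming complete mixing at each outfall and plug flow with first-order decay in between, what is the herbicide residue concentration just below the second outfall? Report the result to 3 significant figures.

Mass balance: C = (1910·0.1700 + 120.0·130.0) / 2030 = 15920/2030 = 7.845 µg/L; combined flow 2030 L/s.
Travel time t = 1.8·1000 / 0.33 = 5455 s = 1.515 h.
After decay, C = 7.845 × e^(−kt) = 7.845 × 0.8836 = 6.932 µg/L.
At the second outfall, C = (2030·6.932 + 373.0·75.90) / (2030 + 373.0) = 17.64 µg/L.

17.6 µg/L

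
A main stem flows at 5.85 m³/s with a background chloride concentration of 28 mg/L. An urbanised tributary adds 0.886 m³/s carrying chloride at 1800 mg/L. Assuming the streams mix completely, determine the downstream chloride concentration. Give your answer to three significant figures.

After mixing, C = (5.850·28.00 + 0.8860·1800) / 6.736 = 1759/6.736 = 261.1 mg/L.

261 mg/L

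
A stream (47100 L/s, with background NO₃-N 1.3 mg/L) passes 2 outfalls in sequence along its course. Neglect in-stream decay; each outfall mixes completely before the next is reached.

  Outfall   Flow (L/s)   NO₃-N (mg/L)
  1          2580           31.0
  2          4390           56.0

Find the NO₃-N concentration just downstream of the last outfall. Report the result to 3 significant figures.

7.16 mg/L

After outfall 1: Q = 47100 + 2580 = 49680 L/s; C = (47100·1.300 + 2580·31.00)/49680 = 2.842 mg/L.
After outfall 2: Q = 49680 + 4390 = 54070 L/s; C = (49680·2.842 + 4390·56.00)/54070 = 7.158 mg/L.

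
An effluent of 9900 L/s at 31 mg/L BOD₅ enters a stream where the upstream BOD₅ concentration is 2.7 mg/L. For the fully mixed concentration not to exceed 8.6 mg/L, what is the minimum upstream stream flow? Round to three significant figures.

37600 L/s

Set C_mix = 8.6: (Q·2.700 + 9900·31.00) / (Q + 9900) = 8.6
→ Q = 9900·(31.00 − 8.6)/(8.6 − 2.700) = 37590 L/s.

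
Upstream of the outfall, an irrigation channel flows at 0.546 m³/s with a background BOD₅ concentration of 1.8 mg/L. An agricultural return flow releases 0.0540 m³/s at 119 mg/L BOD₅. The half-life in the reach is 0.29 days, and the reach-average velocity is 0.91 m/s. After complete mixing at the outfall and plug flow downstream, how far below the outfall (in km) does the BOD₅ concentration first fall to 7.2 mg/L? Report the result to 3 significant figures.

17.7 km

Flow-weighted average: C = (0.5460·1.800 + 0.05400·119.0) / 0.6000 = 7.409/0.6000 = 12.35 mg/L.
Half-life 0.29 d → k = ln 2 / 0.29 = 2.390 d⁻¹.
Set 12.35·exp(−k·t) = 7.2 → t = ln(12.35/7.2)/k = 19500 s = 5.416 h.
Distance = v·t = 0.91·19500 = 17740 m = 17.74 km.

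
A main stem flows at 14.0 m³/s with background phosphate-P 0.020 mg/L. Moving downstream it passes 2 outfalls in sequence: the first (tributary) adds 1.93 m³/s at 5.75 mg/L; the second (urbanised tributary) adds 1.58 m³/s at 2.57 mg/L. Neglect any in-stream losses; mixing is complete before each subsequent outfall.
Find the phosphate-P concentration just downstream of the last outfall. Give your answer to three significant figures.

0.882 mg/L

Outfall 1: combined Q = 15.93 m³/s; C = (14.00·0.02000 + 1.930·5.750)/15.93 = 0.7142 mg/L.
Outfall 2: combined Q = 17.51 m³/s; C = (15.93·0.7142 + 1.580·2.570)/17.51 = 0.8817 mg/L.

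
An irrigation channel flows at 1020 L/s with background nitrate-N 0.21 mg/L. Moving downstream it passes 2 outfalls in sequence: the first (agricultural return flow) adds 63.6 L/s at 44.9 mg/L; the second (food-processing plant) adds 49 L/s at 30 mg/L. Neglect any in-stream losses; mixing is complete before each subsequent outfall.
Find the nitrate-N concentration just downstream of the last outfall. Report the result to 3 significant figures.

4.01 mg/L

After outfall 1: Q = 1020 + 63.60 = 1084 L/s; C = (1020·0.2100 + 63.60·44.90)/1084 = 2.833 mg/L.
After outfall 2: Q = 1084 + 49.00 = 1133 L/s; C = (1084·2.833 + 49.00·30.00)/1133 = 4.008 mg/L.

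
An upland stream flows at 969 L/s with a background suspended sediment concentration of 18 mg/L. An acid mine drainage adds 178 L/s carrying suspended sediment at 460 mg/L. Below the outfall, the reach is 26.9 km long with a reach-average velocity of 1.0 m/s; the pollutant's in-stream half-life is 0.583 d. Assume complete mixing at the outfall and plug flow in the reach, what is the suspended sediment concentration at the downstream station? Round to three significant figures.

Flow-weighted average: C = (969.0·18.00 + 178.0·460.0) / 1147 = 99320/1147 = 86.59 mg/L.
Travel time t = 26.9·1000 / 1.0 = 26900 s = 7.472 h.
Half-life 0.583 d → k = ln 2 / 0.583 = 1.189 d⁻¹.
Decay over the reach: 86.59·exp(−kt) = 86.59·0.6906 = 59.80 mg/L.

59.8 mg/L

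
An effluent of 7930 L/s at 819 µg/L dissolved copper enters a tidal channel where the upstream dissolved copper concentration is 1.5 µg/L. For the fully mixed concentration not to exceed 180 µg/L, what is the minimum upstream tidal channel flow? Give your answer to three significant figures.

Set C_mix = 180: (Q·1.500 + 7930·819.0) / (Q + 7930) = 180
→ Q = 7930·(819.0 − 180)/(180 − 1.500) = 28390 L/s.

28400 L/s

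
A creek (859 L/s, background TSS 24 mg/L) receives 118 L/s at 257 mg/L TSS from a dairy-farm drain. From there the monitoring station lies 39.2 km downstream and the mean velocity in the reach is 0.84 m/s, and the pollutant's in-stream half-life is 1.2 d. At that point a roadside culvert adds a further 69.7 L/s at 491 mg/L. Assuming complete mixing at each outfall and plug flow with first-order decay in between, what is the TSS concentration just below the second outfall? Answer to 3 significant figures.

68.3 mg/L

Conservation of mass: C = (859.0·24.00 + 118.0·257.0) / 977.0 = 50940/977.0 = 52.14 mg/L; combined flow 977.0 L/s.
Travel time t = 39.2·1000 / 0.84 = 46670 s = 12.96 h.
Half-life 1.2 d → k = ln 2 / 1.2 = 0.5776 d⁻¹.
Decay over the reach: 52.14·exp(−kt) = 52.14·0.7320 = 38.17 mg/L.
At the second outfall, C = (977.0·38.17 + 69.70·491.0) / (977.0 + 69.70) = 68.32 mg/L.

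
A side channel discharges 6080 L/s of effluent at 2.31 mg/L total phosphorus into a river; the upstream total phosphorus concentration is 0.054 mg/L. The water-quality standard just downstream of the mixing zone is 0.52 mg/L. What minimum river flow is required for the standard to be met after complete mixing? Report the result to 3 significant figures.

Set C_mix = 0.52: (Q·0.05400 + 6080·2.310) / (Q + 6080) = 0.52
→ Q = 6080·(2.310 − 0.52)/(0.52 − 0.05400) = 23350 L/s.

23400 L/s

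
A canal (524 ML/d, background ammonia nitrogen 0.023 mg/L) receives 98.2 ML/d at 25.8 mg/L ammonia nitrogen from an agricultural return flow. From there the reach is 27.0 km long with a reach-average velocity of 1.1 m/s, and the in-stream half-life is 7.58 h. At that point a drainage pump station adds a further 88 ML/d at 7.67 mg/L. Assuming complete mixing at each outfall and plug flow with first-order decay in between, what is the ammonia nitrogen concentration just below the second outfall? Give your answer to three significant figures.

Flow-weighted average: C = (524.0·0.02300 + 98.20·25.80) / 622.2 = 2546/622.2 = 4.091 mg/L; combined flow 622.2 ML/d.
Travel time t = 27.0·1000 / 1.1 = 24550 s = 6.818 h.
Half-life 7.58 h → k = ln 2 / 7.58 = 0.09144 h⁻¹ = 2.195 d⁻¹.
Applying C = C₀e^(−kt): 4.091 × 0.5361 = 2.193 mg/L.
At the second outfall, C = (622.2·2.193 + 88.00·7.670) / (622.2 + 88.00) = 2.872 mg/L.

2.87 mg/L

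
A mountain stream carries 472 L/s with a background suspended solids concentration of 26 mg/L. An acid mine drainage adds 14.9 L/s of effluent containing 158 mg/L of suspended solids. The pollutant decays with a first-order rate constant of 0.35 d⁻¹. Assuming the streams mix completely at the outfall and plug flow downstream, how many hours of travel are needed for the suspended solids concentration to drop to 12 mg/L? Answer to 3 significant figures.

Mass balance: C = (472.0·26.00 + 14.90·158.0) / 486.9 = 14630/486.9 = 30.04 mg/L.
30.04·exp(−k·t) = 12 → t = ln(30.04/12)/k = 226500 s = 62.92 h.

62.9 h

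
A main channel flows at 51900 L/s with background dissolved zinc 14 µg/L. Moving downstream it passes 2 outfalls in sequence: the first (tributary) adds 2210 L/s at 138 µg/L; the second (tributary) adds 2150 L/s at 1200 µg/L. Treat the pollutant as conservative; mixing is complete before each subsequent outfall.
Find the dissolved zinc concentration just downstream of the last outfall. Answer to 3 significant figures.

After outfall 1: Q = 51900 + 2210 = 54110 L/s; C = (51900·14.00 + 2210·138.0)/54110 = 19.06 µg/L.
After outfall 2: Q = 54110 + 2150 = 56260 L/s; C = (54110·19.06 + 2150·1200)/56260 = 64.19 µg/L.

64.2 µg/L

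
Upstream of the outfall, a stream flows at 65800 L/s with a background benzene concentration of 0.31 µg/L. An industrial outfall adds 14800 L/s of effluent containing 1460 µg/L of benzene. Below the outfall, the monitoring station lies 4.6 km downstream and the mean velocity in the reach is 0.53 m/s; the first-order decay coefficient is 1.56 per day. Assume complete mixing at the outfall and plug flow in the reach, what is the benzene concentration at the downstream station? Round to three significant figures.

229 µg/L

Conservation of mass: C = (65800·0.3100 + 14800·1460) / 80600 = 21630000/80600 = 268.3 µg/L.
Travel time t = 4.6·1000 / 0.53 = 8679 s = 2.411 h.
Decay over the reach: 268.3·exp(−kt) = 268.3·0.8550 = 229.4 µg/L.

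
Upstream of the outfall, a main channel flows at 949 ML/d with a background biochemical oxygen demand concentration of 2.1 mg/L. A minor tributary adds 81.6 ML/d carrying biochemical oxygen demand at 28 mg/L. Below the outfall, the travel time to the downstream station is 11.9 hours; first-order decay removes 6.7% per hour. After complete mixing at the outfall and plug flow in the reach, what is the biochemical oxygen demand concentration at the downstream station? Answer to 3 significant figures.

1.82 mg/L

Conservation of mass: C = (949.0·2.100 + 81.60·28.00) / 1031 = 4278/1031 = 4.151 mg/L.
6.7%/h lost → k = −ln(1 − 0.067) = 0.06935 h⁻¹.
First-order decay: C = 4.151·exp(−k·t) = 4.151·0.4381 = 1.818 mg/L.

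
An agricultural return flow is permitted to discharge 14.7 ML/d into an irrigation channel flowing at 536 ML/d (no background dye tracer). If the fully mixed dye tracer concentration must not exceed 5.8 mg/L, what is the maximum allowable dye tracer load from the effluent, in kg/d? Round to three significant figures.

Mass balance at the limit: 536.0·0 + 14.70·Cₑ = 550.7·5.8 → Cₑ = 217.3 mg/L.
14.70 ML/d = 0.1701 m³/s. Load = 0.1701 m³/s × 217.3 g/m³ × 86 400 s/d = 3194 kg/d.

3190 kg/d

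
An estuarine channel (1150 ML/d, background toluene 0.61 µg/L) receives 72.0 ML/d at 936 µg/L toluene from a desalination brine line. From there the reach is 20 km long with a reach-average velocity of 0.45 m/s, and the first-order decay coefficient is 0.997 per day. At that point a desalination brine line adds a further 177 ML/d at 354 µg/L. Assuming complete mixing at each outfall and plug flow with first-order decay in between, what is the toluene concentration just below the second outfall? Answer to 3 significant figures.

Flow-weighted average: C = (1150·0.6100 + 72.00·936.0) / 1222 = 68090/1222 = 55.72 µg/L; combined flow 1222 ML/d.
Travel time t = 20·1000 / 0.45 = 44440 s = 12.35 h.
Applying C = C₀e^(−kt): 55.72 × 0.5988 = 33.37 µg/L.
Second outfall: C = (1222·33.37 + 177.0·354.0)/1399 = 73.93 µg/L.

73.9 µg/L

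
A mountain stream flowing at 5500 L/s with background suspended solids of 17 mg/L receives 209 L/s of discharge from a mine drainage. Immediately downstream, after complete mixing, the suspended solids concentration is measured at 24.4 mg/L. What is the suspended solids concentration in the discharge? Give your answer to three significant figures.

Mass balance: 5500·17.00 + 209.0·Cₑ = 5709·24.40
→ Cₑ = (5709·24.40 − 5500·17.00) / 209.0 = 219.1 mg/L.

219 mg/L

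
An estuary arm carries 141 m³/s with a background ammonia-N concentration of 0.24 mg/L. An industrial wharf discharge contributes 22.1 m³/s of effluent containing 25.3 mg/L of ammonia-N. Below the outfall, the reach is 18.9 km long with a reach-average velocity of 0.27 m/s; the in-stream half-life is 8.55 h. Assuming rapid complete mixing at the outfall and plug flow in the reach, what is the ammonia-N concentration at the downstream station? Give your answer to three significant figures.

After mixing, C = (141.0·0.2400 + 22.10·25.30) / 163.1 = 593.0/163.1 = 3.636 mg/L.
Travel time t = 18.9·1000 / 0.27 = 70000 s = 19.44 h.
Half-life 8.55 h → k = ln 2 / 8.55 = 0.08107 h⁻¹ = 1.946 d⁻¹.
Decay over the reach: 3.636·exp(−kt) = 3.636·0.2067 = 0.7516 mg/L.

0.752 mg/L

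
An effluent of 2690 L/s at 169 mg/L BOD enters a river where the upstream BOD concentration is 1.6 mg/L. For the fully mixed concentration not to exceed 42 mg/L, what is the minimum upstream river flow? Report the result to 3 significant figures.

8460 L/s

Set C_mix = 42: (Q·1.600 + 2690·169.0) / (Q + 2690) = 42
→ Q = 2690·(169.0 − 42)/(42 − 1.600) = 8456 L/s.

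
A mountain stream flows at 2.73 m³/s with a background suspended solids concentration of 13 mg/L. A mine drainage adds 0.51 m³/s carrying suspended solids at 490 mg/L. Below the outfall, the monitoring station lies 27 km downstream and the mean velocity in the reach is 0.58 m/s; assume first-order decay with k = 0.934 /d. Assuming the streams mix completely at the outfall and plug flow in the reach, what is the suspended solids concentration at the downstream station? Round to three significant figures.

Mixed concentration C = ΣQC/ΣQ = (2.730·13.00 + 0.5100·490.0) / 3.240 = 285.4/3.240 = 88.08 mg/L.
Travel time t = 27·1000 / 0.58 = 46550 s = 12.93 h.
First-order decay: C = 88.08·exp(−k·t) = 88.08·0.6046 = 53.25 mg/L.

53.3 mg/L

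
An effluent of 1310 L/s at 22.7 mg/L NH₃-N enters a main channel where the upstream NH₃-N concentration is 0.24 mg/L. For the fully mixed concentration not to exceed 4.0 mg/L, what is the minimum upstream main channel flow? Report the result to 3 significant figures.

6520 L/s

Set C_mix = 4.0: (Q·0.2400 + 1310·22.70) / (Q + 1310) = 4.0
→ Q = 1310·(22.70 − 4.0)/(4.0 − 0.2400) = 6515 L/s.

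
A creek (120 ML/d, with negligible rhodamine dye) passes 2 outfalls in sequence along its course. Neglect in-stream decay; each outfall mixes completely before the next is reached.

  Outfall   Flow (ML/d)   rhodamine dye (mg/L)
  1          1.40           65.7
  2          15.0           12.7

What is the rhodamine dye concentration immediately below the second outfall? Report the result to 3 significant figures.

Outfall 1: combined Q = 121.4 ML/d; C = (120.0·0 + 1.400·65.70)/121.4 = 0.7577 mg/L.
Outfall 2: combined Q = 136.4 ML/d; C = (121.4·0.7577 + 15.00·12.70)/136.4 = 2.071 mg/L.

2.07 mg/L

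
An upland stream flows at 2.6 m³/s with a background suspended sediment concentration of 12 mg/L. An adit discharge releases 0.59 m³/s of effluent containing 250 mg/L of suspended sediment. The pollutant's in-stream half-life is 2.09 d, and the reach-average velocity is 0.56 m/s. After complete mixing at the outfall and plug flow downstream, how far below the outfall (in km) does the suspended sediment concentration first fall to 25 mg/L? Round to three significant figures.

118 km

After mixing, C = (2.600·12.00 + 0.5900·250.0) / 3.190 = 178.7/3.190 = 56.02 mg/L.
Half-life 2.09 d → k = ln 2 / 2.09 = 0.3316 d⁻¹.
Set 56.02·exp(−k·t) = 25 → t = ln(56.02/25)/k = 210200 s = 58.39 h.
Distance = v·t = 0.56·210200 = 117700 m = 117.7 km.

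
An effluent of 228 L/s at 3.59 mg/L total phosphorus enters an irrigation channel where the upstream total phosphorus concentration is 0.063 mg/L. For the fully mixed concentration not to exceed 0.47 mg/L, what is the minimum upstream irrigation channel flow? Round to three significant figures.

1750 L/s

Set C_mix = 0.47: (Q·0.06300 + 228.0·3.590) / (Q + 228.0) = 0.47
→ Q = 228.0·(3.590 − 0.47)/(0.47 − 0.06300) = 1748 L/s.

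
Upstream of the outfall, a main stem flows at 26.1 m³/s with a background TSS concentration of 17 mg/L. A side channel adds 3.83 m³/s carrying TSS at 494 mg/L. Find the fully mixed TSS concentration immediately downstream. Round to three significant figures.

Mixed concentration C = ΣQC/ΣQ = (26.10·17.00 + 3.830·494.0) / 29.93 = 2336/29.93 = 78.04 mg/L.

78.0 mg/L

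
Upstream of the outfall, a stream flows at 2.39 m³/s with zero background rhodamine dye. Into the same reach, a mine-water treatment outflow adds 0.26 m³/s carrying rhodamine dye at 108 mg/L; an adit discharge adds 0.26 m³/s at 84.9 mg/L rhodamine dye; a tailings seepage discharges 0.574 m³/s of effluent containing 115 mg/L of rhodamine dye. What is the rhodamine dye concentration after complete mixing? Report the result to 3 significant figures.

33.3 mg/L

Conservation of mass: C = (2.390·0 + 0.2600·108.0 + 0.2600·84.90 + 0.5740·115.0) / 3.484 = 116.2/3.484 = 33.34 mg/L.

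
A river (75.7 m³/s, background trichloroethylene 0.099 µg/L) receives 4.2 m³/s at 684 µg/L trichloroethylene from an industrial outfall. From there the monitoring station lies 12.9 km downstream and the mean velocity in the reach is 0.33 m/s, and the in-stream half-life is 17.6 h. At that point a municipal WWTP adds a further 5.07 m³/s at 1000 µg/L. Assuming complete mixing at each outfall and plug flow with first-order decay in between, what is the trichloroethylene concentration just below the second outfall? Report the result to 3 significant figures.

81.8 µg/L

Mass balance: C = (75.70·0.09900 + 4.200·684.0) / 79.90 = 2880/79.90 = 36.05 µg/L; combined flow 79.90 m³/s.
Travel time t = 12.9·1000 / 0.33 = 39090 s = 10.86 h.
Half-life 17.6 h → k = ln 2 / 17.6 = 0.03938 h⁻¹ = 0.9452 d⁻¹.
Decay over the reach: 36.05·exp(−kt) = 36.05·0.6520 = 23.51 µg/L.
At the second outfall, C = (79.90·23.51 + 5.070·1000) / (79.90 + 5.070) = 81.77 µg/L.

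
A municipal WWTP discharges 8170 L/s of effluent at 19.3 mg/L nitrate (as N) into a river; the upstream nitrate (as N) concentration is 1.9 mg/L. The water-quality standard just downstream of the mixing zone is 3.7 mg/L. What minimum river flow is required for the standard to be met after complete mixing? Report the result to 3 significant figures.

70800 L/s

Set C_mix = 3.7: (Q·1.900 + 8170·19.30) / (Q + 8170) = 3.7
→ Q = 8170·(19.30 − 3.7)/(3.7 − 1.900) = 70810 L/s.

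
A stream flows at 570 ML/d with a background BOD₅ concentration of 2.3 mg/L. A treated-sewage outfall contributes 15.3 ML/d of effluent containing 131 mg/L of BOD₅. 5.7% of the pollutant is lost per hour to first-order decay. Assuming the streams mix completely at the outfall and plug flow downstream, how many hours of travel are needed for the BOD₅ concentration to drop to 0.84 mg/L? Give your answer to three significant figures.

Mass balance: C = (570.0·2.300 + 15.30·131.0) / 585.3 = 3315/585.3 = 5.664 mg/L.
5.7%/h lost → k = −ln(1 − 0.057) = 0.05869 h⁻¹.
5.664·exp(−k·t) = 0.84 → t = ln(5.664/0.84)/k = 117100 s = 32.52 h.

32.5 h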